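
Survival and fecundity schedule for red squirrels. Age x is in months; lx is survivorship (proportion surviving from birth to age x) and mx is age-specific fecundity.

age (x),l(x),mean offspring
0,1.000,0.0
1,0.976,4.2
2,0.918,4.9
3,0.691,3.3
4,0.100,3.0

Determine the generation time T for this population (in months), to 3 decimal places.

lx·mx: 0, 4.0992, 4.4982, 2.2803, 0.3 → R0 = 11.1777
x·lx·mx: 0, 4.0992, 8.9964, 6.8409, 1.2 → Σ = 21.1365
T = 21.1365 / 11.1777 = 1.890953… → 1.891

1.891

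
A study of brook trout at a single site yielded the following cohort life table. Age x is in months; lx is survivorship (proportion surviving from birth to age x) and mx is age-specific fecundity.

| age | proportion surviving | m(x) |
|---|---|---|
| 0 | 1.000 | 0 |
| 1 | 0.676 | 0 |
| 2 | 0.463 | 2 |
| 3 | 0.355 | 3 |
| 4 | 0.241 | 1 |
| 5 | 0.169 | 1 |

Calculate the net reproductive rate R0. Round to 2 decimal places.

lx·mx by age: 0, 0, 0.926, 1.065, 0.241, 0.169
R0 = Σ lx·mx = 2.401 → 2.40

2.40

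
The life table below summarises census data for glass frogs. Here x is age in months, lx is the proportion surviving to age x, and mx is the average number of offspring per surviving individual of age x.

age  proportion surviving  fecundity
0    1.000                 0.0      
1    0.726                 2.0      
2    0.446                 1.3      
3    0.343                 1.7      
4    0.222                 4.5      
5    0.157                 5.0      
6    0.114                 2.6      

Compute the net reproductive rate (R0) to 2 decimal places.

4.70

lx·mx by age: 0, 1.452, 0.5798, 0.5831, 0.999, 0.785, 0.2964
R0 = Σ lx·mx = 4.6953 → 4.70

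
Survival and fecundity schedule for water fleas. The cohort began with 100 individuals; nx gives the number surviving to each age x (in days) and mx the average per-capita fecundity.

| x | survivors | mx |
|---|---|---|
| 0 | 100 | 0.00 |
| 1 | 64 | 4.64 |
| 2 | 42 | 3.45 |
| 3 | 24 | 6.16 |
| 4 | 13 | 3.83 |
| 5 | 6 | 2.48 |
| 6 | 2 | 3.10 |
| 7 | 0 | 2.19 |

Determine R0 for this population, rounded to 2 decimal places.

lx = nx/n0 = nx/100: 1, 0.64, 0.42, 0.24, 0.13, 0.06, 0.02, 0
lx·mx by age: 0, 2.9696, 1.449, 1.4784, 0.4979, 0.1488, 0.062, 0
R0 = Σ lx·mx = 6.6057 → 6.61

6.61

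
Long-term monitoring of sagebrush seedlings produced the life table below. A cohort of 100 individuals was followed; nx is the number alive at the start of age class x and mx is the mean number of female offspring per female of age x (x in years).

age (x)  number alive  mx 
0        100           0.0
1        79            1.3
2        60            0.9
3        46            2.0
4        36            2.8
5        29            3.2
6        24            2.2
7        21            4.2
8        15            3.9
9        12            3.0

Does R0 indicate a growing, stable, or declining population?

lx = nx/n0 = nx/100: 1, 0.79, 0.6, 0.46, 0.36, 0.29, 0.24, 0.21, 0.15, 0.12
R0 = Σ lx·mx = 0 + 1.027 + 0.54 + 0.92 + 1.008 + 0.928 + 0.528 + 0.882 + 0.585 + 0.36 = 6.778
R0 > 1, so the population is growing.

growing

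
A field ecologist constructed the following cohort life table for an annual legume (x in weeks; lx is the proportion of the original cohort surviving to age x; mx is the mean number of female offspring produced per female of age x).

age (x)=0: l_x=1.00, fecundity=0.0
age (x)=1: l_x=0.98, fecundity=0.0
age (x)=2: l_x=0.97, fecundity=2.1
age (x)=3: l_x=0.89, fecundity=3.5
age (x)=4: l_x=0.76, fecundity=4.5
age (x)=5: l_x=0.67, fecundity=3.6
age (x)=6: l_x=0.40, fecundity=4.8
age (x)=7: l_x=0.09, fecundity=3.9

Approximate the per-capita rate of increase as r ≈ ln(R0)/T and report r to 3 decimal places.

R0 = Σ lx·mx = 0 + 0 + 2.037 + 3.115 + 3.42 + 2.412 + 1.92 + 0.351 = 13.255
Σ x·lx·mx = 53.136; T = 53.136/13.255 = 4.00875…
r ≈ ln(R0)/T = ln(13.255)/4.00875… = 0.64468… → 0.645

0.645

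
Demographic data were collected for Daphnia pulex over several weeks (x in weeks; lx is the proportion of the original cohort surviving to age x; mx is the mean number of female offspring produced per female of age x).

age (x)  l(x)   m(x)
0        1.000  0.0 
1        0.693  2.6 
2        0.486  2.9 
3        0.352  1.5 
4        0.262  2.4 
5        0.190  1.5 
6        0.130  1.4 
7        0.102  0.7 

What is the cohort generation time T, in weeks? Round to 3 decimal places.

lx·mx: 0, 1.8018, 1.4094, 0.528, 0.6288, 0.285, 0.182, 0.0714 → R0 = 4.9064
x·lx·mx: 0, 1.8018, 2.8188, 1.584, 2.5152, 1.425, 1.092, 0.4998 → Σ = 11.7366
T = 11.7366 / 4.9064 = 2.3921… → 2.392

2.392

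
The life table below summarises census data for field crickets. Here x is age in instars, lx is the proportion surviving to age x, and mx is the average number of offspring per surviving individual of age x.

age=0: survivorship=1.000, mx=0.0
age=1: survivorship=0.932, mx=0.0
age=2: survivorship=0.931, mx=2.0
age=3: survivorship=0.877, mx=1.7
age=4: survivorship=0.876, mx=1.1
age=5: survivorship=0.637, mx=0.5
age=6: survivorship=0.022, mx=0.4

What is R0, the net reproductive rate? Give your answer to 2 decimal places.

lx·mx by age: 0, 0, 1.862, 1.4909, 0.9636, 0.3185, 0.0088
R0 = Σ lx·mx = 4.6438 → 4.64

4.64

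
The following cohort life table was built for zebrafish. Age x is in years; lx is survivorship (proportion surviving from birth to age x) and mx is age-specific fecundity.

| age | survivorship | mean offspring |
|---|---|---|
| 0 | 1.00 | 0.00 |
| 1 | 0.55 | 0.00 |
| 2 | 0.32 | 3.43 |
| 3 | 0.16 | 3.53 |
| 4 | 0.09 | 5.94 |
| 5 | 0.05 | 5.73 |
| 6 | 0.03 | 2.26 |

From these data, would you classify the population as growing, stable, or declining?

growing

R0 = Σ lx·mx = 0 + 0 + 1.0976 + 0.5648 + 0.5346 + 0.2865 + 0.0678 = 2.5513
R0 > 1, so the population is growing.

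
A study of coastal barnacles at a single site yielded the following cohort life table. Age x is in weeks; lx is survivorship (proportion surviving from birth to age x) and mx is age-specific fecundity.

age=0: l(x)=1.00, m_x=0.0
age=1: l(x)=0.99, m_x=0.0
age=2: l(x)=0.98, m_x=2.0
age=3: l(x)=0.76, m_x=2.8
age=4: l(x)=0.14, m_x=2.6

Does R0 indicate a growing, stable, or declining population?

R0 = Σ lx·mx = 0 + 0 + 1.96 + 2.128 + 0.364 = 4.452
R0 > 1, so the population is growing.

growing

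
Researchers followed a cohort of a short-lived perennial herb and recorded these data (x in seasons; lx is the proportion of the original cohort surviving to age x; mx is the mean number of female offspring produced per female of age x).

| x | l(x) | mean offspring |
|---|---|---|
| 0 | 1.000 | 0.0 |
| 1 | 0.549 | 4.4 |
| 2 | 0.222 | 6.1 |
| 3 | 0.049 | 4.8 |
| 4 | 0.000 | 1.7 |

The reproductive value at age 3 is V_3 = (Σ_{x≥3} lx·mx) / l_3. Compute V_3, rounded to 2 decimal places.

4.80

lx·mx for x ≥ 3: 0.2352, 0 → sum = 0.2352
V_3 = 0.2352 / l_3 = 0.2352 / 0.049 = 4.8 → 4.80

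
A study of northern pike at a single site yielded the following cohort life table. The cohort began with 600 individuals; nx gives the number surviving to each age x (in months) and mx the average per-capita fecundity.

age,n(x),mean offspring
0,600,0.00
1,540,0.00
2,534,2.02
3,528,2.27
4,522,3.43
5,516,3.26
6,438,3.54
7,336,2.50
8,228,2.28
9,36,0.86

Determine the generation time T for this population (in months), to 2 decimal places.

lx = nx/n0 = nx/600: 1, 0.9, 0.89, 0.88, 0.87, 0.86, 0.73, 0.56, 0.38, 0.06
lx·mx: 0, 0, 1.7978, 1.9976, 2.9841, 2.8036, 2.5842, 1.4, 0.8664, 0.0516 → R0 = 14.4853
x·lx·mx: 0, 0, 3.5956, 5.9928, 11.9364, 14.018, 15.5052, 9.8, 6.9312, 0.4644 → Σ = 68.2436
T = 68.2436 / 14.4853 = 4.711231… → 4.71

4.71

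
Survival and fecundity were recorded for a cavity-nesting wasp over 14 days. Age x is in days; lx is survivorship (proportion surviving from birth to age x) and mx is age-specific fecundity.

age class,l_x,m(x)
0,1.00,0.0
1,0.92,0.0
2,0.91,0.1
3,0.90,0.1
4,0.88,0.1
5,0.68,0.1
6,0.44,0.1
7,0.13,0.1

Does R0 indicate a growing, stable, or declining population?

R0 = Σ lx·mx = 0 + 0 + 0.091 + 0.09 + 0.088 + 0.068 + 0.044 + 0.013 = 0.394
R0 < 1, so the population is declining.

declining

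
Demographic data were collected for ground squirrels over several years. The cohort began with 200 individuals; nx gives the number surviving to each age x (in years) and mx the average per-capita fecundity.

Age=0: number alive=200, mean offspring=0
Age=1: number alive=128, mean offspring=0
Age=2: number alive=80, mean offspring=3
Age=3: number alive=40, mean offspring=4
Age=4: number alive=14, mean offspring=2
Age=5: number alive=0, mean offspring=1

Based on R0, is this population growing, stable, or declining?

growing

lx = nx/n0 = nx/200: 1, 0.64, 0.4, 0.2, 0.07, 0
R0 = Σ lx·mx = 0 + 0 + 1.2 + 0.8 + 0.14 + 0 = 2.14
R0 > 1, so the population is growing.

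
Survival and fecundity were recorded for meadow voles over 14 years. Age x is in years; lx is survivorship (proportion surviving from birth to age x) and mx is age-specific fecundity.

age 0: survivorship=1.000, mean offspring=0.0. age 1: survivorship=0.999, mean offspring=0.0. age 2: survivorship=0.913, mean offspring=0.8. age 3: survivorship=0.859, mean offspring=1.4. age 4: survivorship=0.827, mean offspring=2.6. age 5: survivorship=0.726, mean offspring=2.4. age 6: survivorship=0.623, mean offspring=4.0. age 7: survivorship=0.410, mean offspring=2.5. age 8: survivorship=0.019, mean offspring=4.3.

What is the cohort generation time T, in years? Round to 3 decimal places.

lx·mx: 0, 0, 0.7304, 1.2026, 2.1502, 1.7424, 2.492, 1.025, 0.0817 → R0 = 9.4243
x·lx·mx: 0, 0, 1.4608, 3.6078, 8.6008, 8.712, 14.952, 7.175, 0.6536 → Σ = 45.162
T = 45.162 / 9.4243 = 4.79208… → 4.792

4.792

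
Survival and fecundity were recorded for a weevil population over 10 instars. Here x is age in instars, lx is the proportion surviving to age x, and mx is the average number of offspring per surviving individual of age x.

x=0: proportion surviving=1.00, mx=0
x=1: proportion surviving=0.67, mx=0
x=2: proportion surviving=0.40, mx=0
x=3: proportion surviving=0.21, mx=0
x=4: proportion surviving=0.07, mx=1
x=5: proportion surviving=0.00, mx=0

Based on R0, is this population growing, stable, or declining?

R0 = Σ lx·mx = 0 + 0 + 0 + 0 + 0.07 + 0 = 0.07
R0 < 1, so the population is declining.

declining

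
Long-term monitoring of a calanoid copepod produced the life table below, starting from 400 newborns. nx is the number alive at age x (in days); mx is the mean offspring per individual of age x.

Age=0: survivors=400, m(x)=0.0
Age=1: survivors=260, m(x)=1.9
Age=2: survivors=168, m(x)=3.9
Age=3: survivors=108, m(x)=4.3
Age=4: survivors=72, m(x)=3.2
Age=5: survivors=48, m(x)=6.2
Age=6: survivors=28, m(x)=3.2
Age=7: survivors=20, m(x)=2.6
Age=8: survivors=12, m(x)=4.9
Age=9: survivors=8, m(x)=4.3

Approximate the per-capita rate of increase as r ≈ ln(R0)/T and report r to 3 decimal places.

0.581

lx = nx/n0 = nx/400: 1, 0.65, 0.42, 0.27, 0.18, 0.12, 0.07, 0.05, 0.03, 0.02
R0 = Σ lx·mx = 0 + 1.235 + 1.638 + 1.161 + 0.576 + 0.744 + 0.224 + 0.13 + 0.147 + 0.086 = 5.941
Σ x·lx·mx = 18.222; T = 18.222/5.941 = 3.06716…
r ≈ ln(R0)/T = ln(5.941)/3.06716… = 0.58095… → 0.581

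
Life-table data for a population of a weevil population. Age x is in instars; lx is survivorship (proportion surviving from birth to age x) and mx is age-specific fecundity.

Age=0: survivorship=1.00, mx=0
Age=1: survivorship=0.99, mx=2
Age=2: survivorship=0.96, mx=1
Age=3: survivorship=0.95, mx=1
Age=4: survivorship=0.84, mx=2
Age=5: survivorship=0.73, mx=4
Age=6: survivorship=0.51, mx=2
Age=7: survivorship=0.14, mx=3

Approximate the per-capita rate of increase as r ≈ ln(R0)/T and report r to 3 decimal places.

0.614

R0 = Σ lx·mx = 0 + 1.98 + 0.96 + 0.95 + 1.68 + 2.92 + 1.02 + 0.42 = 9.93
Σ x·lx·mx = 37.13; T = 37.13/9.93 = 3.73917…
r ≈ ln(R0)/T = ln(9.93)/3.73917… = 0.61392… → 0.614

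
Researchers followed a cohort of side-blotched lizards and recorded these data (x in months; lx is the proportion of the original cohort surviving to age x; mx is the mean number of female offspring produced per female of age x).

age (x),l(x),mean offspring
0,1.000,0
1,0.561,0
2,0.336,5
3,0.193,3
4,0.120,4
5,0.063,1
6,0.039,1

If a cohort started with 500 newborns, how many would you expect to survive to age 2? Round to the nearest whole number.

168

Expected survivors = N0 · l_2 = 500 × 0.336 = 168 → 168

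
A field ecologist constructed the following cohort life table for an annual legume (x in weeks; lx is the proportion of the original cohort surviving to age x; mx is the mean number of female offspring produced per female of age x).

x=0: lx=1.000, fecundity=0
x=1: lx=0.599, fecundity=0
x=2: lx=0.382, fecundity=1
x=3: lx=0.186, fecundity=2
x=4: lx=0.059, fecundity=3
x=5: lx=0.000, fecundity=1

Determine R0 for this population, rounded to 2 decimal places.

lx·mx by age: 0, 0, 0.382, 0.372, 0.177, 0
R0 = Σ lx·mx = 0.931 → 0.93

0.93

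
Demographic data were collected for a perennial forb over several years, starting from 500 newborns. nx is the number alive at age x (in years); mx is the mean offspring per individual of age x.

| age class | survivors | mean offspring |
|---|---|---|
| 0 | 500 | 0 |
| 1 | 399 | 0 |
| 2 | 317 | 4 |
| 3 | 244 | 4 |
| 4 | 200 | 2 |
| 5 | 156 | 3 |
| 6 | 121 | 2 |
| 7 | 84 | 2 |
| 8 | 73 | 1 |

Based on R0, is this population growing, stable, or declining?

growing

lx = nx/n0 = nx/500: 1, 0.798, 0.634, 0.488, 0.4, 0.312, 0.242, 0.168, 0.146
R0 = Σ lx·mx = 0 + 0 + 2.536 + 1.952 + 0.8 + 0.936 + 0.484 + 0.336 + 0.146 = 7.19
R0 > 1, so the population is growing.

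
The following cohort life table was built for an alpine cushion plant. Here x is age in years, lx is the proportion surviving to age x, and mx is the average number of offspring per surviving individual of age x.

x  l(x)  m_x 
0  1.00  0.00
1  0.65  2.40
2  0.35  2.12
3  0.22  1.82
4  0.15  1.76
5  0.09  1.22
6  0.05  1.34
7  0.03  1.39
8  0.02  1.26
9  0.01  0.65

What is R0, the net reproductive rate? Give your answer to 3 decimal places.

3.217

lx·mx by age: 0, 1.56, 0.742, 0.4004, 0.264, 0.1098, 0.067, 0.0417, 0.0252, 0.0065
R0 = Σ lx·mx = 3.2166 → 3.217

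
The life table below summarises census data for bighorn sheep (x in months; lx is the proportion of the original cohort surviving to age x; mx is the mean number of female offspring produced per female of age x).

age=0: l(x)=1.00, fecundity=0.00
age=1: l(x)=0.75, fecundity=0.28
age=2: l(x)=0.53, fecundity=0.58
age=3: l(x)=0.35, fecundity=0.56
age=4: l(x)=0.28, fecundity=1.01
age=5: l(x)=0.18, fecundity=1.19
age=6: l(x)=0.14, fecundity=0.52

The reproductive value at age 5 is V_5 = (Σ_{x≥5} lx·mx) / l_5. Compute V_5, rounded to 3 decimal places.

1.594

lx·mx for x ≥ 5: 0.2142, 0.0728 → sum = 0.287
V_5 = 0.287 / l_5 = 0.287 / 0.18 = 1.594444… → 1.594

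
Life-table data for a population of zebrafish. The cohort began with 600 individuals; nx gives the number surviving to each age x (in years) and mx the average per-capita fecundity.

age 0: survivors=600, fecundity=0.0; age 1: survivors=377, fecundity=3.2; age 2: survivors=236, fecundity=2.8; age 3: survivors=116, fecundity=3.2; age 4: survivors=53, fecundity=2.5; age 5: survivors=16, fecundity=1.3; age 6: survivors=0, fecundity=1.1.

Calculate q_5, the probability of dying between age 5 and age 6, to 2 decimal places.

lx = nx/n0 = nx/600: 1, 0.62833…, 0.39333…, 0.19333…, 0.08833…, 0.02667…, 0
q_5 = (l_5 − l_6) / l_5 = (0.026667… − 0) / 0.026667…
     = 0.026667… / 0.026667… = 1 → 1.00

1.00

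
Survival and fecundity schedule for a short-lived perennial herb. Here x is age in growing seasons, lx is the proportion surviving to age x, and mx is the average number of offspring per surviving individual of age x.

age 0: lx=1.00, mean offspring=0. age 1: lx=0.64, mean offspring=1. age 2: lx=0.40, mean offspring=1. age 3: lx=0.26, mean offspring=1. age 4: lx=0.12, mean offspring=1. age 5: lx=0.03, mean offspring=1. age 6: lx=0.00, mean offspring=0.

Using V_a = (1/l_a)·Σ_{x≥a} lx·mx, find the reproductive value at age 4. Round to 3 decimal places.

1.250

lx·mx for x ≥ 4: 0.12, 0.03, 0 → sum = 0.15
V_4 = 0.15 / l_4 = 0.15 / 0.12 = 1.25 → 1.250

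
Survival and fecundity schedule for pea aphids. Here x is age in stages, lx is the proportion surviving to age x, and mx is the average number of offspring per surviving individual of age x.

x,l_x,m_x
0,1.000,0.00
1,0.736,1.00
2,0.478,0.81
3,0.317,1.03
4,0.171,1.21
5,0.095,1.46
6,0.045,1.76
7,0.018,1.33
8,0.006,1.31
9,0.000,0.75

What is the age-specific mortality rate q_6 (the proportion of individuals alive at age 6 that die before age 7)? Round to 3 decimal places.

q_6 = (l_6 − l_7) / l_6 = (0.045 − 0.018) / 0.045
     = 0.027 / 0.045 = 0.6 → 0.600

0.600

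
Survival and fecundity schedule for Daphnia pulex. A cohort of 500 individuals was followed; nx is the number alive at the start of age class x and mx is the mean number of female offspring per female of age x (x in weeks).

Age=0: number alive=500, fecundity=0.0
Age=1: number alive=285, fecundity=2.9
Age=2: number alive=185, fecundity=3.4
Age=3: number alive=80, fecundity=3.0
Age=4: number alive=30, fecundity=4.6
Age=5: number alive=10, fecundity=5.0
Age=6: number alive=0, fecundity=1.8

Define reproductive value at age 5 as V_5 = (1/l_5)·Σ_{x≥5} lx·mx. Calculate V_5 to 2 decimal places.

lx = nx/n0 = nx/500: 1, 0.57, 0.37, 0.16, 0.06, 0.02, 0
lx·mx for x ≥ 5: 0.1, 0 → sum = 0.1
V_5 = 0.1 / l_5 = 0.1 / 0.02 = 5 → 5.00

5.00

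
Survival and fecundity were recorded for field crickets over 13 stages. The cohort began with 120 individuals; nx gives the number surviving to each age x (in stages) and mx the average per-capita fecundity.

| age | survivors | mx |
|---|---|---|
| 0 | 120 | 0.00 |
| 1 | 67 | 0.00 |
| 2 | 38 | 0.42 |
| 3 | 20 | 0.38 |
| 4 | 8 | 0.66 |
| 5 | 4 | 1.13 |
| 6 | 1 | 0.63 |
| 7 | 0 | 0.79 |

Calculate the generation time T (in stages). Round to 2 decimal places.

lx = nx/n0 = nx/120: 1, 0.55833…, 0.31667…, 0.16667…, 0.06667…, 0.03333…, 0.00833…, 0
lx·mx: 0, 0, 0.133…, 0.063333…, 0.044…, 0.037667…, 0.00525…, 0 → R0 = 0.28325…
x·lx·mx: 0, 0, 0.266…, 0.19…, 0.176…, 0.188333…, 0.0315…, 0 → Σ = 0.851833…
T = 0.851833… / 0.28325… = 3.007355… → 3.01

3.01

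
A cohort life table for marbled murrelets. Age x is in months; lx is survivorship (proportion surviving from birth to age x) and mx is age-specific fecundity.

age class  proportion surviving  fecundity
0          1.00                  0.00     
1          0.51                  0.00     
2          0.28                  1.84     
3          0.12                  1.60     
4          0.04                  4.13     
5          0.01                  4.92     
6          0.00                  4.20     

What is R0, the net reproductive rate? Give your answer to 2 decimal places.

lx·mx by age: 0, 0, 0.5152, 0.192, 0.1652, 0.0492, 0
R0 = Σ lx·mx = 0.9216 → 0.92

0.92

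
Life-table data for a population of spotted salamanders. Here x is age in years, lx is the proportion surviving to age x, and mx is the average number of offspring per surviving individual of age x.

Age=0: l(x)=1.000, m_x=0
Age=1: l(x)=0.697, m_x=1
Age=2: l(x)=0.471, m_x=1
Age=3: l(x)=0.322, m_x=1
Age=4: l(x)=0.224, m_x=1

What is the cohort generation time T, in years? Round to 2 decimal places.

lx·mx: 0, 0.697, 0.471, 0.322, 0.224 → R0 = 1.714
x·lx·mx: 0, 0.697, 0.942, 0.966, 0.896 → Σ = 3.501
T = 3.501 / 1.714 = 2.04259… → 2.04

2.04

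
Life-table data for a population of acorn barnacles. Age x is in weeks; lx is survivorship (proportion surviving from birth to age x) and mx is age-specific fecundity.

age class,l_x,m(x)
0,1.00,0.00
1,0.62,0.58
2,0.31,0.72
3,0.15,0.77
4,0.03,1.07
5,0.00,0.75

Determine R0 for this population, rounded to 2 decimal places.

lx·mx by age: 0, 0.3596, 0.2232, 0.1155, 0.0321, 0
R0 = Σ lx·mx = 0.7304 → 0.73

0.73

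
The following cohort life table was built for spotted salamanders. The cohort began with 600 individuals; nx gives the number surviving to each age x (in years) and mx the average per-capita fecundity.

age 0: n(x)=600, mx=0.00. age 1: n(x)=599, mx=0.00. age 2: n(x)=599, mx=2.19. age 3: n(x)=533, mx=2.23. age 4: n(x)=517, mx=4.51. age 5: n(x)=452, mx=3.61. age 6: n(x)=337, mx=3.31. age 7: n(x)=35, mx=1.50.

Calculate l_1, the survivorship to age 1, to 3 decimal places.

0.998

l_1 = n_1/n_0 = 599/600 = 0.998333… → 0.998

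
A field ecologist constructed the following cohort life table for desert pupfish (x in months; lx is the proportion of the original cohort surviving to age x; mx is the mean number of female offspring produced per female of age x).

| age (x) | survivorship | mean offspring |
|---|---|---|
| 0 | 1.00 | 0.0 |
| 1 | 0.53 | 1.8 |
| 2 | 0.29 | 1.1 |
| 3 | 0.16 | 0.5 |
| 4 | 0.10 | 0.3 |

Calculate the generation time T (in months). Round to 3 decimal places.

1.411

lx·mx: 0, 0.954, 0.319, 0.08, 0.03 → R0 = 1.383
x·lx·mx: 0, 0.954, 0.638, 0.24, 0.12 → Σ = 1.952
T = 1.952 / 1.383 = 1.411424… → 1.411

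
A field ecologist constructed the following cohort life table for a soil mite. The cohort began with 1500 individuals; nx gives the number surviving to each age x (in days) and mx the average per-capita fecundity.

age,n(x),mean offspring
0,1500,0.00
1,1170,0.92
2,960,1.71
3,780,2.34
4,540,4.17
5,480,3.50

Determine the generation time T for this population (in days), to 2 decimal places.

3.21

lx = nx/n0 = nx/1500: 1, 0.78, 0.64, 0.52, 0.36, 0.32
lx·mx: 0, 0.7176, 1.0944, 1.2168, 1.5012, 1.12 → R0 = 5.65
x·lx·mx: 0, 0.7176, 2.1888, 3.6504, 6.0048, 5.6 → Σ = 18.1616
T = 18.1616 / 5.65 = 3.214442… → 3.21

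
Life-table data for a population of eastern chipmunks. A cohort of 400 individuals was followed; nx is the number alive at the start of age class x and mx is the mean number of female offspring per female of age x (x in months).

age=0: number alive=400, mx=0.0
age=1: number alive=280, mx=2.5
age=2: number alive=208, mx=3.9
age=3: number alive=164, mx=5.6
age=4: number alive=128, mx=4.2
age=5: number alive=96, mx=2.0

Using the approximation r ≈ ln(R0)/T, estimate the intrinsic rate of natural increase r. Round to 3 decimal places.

lx = nx/n0 = nx/400: 1, 0.7, 0.52, 0.41, 0.32, 0.24
R0 = Σ lx·mx = 0 + 1.75 + 2.028 + 2.296 + 1.344 + 0.48 = 7.898
Σ x·lx·mx = 20.47; T = 20.47/7.898 = 2.5918…
r ≈ ln(R0)/T = ln(7.898)/2.5918… = 0.79737… → 0.797

0.797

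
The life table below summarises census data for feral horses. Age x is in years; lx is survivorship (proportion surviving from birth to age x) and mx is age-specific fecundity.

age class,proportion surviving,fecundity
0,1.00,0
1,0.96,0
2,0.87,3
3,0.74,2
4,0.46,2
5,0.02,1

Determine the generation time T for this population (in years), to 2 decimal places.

lx·mx: 0, 0, 2.61, 1.48, 0.92, 0.02 → R0 = 5.03
x·lx·mx: 0, 0, 5.22, 4.44, 3.68, 0.1 → Σ = 13.44
T = 13.44 / 5.03 = 2.671968… → 2.67

2.67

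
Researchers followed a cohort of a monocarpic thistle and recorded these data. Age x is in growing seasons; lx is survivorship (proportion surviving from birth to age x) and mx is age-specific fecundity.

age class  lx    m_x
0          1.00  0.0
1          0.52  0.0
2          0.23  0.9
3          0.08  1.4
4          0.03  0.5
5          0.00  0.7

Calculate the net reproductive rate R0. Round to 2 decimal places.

lx·mx by age: 0, 0, 0.207, 0.112, 0.015, 0
R0 = Σ lx·mx = 0.334 → 0.33

0.33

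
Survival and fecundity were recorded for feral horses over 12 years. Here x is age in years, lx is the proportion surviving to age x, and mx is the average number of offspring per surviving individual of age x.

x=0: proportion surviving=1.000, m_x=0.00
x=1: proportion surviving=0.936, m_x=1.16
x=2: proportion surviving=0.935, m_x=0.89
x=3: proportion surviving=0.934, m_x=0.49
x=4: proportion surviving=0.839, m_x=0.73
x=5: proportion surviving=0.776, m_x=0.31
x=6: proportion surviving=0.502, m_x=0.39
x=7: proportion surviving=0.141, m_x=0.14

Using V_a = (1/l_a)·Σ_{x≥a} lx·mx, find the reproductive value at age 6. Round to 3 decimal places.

lx·mx for x ≥ 6: 0.19578, 0.01974 → sum = 0.21552
V_6 = 0.21552 / l_6 = 0.21552 / 0.502 = 0.429323… → 0.429

0.429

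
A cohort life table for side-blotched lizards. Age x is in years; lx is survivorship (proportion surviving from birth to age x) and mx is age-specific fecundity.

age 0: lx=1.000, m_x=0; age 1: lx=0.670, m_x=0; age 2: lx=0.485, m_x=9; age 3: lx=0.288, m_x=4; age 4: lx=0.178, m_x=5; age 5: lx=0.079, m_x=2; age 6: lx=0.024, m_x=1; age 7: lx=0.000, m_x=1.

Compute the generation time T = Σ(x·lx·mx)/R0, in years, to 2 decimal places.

2.53

lx·mx: 0, 0, 4.365, 1.152, 0.89, 0.158, 0.024, 0 → R0 = 6.589
x·lx·mx: 0, 0, 8.73, 3.456, 3.56, 0.79, 0.144, 0 → Σ = 16.68
T = 16.68 / 6.589 = 2.531492… → 2.53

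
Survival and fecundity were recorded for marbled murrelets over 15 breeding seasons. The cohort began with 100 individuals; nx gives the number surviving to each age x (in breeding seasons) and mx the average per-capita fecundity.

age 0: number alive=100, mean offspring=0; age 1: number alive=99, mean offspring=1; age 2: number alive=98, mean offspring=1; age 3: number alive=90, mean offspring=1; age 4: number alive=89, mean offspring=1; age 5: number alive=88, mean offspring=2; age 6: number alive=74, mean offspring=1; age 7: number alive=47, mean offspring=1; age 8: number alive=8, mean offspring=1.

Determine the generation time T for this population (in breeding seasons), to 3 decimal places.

3.874

lx = nx/n0 = nx/100: 1, 0.99, 0.98, 0.9, 0.89, 0.88, 0.74, 0.47, 0.08
lx·mx: 0, 0.99, 0.98, 0.9, 0.89, 1.76, 0.74, 0.47, 0.08 → R0 = 6.81
x·lx·mx: 0, 0.99, 1.96, 2.7, 3.56, 8.8, 4.44, 3.29, 0.64 → Σ = 26.38
T = 26.38 / 6.81 = 3.873715… → 3.874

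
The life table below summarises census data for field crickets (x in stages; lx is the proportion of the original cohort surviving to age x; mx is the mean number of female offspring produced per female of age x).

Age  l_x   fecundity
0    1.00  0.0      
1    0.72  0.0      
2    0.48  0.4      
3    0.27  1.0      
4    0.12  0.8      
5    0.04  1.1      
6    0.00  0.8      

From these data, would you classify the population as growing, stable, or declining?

R0 = Σ lx·mx = 0 + 0 + 0.192 + 0.27 + 0.096 + 0.044 + 0 = 0.602
R0 < 1, so the population is declining.

declining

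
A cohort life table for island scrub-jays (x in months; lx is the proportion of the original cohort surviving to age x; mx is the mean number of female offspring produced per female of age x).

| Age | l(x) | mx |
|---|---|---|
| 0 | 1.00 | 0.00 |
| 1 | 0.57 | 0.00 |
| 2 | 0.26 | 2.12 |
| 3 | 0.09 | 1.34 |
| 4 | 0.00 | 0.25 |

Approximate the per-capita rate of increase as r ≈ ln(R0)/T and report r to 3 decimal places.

-0.183

R0 = Σ lx·mx = 0 + 0 + 0.5512 + 0.1206 + 0 = 0.6718
Σ x·lx·mx = 1.4642; T = 1.4642/0.6718 = 2.17952…
r ≈ ln(R0)/T = ln(0.6718)/2.17952… = -0.18251… → -0.183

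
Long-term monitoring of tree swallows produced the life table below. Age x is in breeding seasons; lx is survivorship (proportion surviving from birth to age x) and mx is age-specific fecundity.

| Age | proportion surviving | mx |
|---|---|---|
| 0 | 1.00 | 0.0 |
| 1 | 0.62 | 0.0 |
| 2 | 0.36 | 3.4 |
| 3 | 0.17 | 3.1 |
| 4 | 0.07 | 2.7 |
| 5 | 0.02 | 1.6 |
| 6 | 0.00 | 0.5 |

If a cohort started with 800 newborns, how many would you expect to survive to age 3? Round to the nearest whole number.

136

Expected survivors = N0 · l_3 = 800 × 0.17 = 136 → 136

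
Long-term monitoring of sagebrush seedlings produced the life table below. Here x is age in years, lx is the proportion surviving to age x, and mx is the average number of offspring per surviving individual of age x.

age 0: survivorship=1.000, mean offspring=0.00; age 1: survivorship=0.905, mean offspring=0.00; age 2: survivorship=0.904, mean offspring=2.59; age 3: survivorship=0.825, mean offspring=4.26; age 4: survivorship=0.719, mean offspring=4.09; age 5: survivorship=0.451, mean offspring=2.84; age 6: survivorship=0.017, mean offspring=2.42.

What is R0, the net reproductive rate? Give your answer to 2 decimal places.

lx·mx by age: 0, 0, 2.34136, 3.5145, 2.94071, 1.28084, 0.04114
R0 = Σ lx·mx = 10.11855 → 10.12

10.12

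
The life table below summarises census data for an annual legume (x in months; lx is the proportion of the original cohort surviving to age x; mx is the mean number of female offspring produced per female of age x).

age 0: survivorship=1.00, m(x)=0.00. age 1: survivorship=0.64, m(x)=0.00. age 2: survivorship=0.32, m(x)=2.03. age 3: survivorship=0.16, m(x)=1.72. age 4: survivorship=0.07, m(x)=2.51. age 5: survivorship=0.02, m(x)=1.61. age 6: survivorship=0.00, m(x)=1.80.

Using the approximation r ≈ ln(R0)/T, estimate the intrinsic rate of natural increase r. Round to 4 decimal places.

R0 = Σ lx·mx = 0 + 0 + 0.6496 + 0.2752 + 0.1757 + 0.0322 + 0 = 1.1327
Σ x·lx·mx = 2.9886; T = 2.9886/1.1327 = 2.63847…
r ≈ ln(R0)/T = ln(1.1327)/2.63847… = 0.047226… → 0.0472

0.0472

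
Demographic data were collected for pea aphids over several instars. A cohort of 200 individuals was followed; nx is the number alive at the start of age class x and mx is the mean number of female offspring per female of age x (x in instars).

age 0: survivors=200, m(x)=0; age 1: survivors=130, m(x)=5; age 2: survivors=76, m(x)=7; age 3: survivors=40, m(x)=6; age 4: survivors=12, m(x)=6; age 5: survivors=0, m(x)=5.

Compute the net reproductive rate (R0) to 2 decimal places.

lx = nx/n0 = nx/200: 1, 0.65, 0.38, 0.2, 0.06, 0
lx·mx by age: 0, 3.25, 2.66, 1.2, 0.36, 0
R0 = Σ lx·mx = 7.47 → 7.47

7.47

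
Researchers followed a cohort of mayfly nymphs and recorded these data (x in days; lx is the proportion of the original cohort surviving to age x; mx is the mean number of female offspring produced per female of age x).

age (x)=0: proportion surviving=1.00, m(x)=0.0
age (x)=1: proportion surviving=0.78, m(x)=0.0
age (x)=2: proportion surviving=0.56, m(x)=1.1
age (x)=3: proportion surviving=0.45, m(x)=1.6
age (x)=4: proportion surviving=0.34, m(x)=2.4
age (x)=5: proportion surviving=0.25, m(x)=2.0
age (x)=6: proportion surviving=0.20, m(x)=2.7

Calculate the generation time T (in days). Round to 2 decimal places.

3.88

lx·mx: 0, 0, 0.616, 0.72, 0.816, 0.5, 0.54 → R0 = 3.192
x·lx·mx: 0, 0, 1.232, 2.16, 3.264, 2.5, 3.24 → Σ = 12.396
T = 12.396 / 3.192 = 3.883459… → 3.88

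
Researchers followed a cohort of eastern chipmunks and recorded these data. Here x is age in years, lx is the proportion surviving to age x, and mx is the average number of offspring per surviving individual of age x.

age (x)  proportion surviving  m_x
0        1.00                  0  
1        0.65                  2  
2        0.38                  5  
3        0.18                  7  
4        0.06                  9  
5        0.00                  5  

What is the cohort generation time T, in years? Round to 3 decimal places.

2.208

lx·mx: 0, 1.3, 1.9, 1.26, 0.54, 0 → R0 = 5
x·lx·mx: 0, 1.3, 3.8, 3.78, 2.16, 0 → Σ = 11.04
T = 11.04 / 5 = 2.208 → 2.208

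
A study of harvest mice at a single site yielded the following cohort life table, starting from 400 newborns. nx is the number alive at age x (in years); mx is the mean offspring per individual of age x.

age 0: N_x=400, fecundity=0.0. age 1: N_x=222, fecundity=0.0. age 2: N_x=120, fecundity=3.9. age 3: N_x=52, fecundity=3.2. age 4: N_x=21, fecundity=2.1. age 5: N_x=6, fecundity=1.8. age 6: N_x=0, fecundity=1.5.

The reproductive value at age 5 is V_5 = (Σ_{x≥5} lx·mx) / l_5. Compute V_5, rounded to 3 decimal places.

1.800

lx = nx/n0 = nx/400: 1, 0.555, 0.3, 0.13, 0.0525, 0.015, 0
lx·mx for x ≥ 5: 0.027, 0 → sum = 0.027
V_5 = 0.027 / l_5 = 0.027 / 0.015 = 1.8 → 1.800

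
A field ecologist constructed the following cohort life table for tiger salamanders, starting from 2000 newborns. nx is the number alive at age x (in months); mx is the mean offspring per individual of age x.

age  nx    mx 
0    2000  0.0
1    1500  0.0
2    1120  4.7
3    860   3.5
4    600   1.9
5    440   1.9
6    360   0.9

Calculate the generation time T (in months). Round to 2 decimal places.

lx = nx/n0 = nx/2000: 1, 0.75, 0.56, 0.43, 0.3, 0.22, 0.18
lx·mx: 0, 0, 2.632, 1.505, 0.57, 0.418, 0.162 → R0 = 5.287
x·lx·mx: 0, 0, 5.264, 4.515, 2.28, 2.09, 0.972 → Σ = 15.121
T = 15.121 / 5.287 = 2.860034… → 2.86

2.86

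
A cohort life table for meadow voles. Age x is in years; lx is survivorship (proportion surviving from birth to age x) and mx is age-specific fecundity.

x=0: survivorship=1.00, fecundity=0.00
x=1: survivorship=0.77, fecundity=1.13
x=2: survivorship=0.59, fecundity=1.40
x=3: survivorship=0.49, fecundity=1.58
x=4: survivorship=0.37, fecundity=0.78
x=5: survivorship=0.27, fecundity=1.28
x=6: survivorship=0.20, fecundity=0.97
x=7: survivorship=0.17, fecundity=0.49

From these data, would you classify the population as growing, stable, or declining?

growing

R0 = Σ lx·mx = 0 + 0.8701 + 0.826 + 0.7742 + 0.2886 + 0.3456 + 0.194 + 0.0833 = 3.3818
R0 > 1, so the population is growing.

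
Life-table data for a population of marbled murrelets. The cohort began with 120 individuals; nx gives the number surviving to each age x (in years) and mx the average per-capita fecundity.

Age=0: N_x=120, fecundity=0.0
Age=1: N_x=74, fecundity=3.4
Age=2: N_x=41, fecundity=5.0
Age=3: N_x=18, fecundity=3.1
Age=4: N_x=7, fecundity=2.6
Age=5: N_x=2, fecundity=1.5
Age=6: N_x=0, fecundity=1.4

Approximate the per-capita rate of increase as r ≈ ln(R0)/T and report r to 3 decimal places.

0.868

lx = nx/n0 = nx/120: 1, 0.61667…, 0.34167…, 0.15, 0.05833…, 0.01667…, 0
R0 = Σ lx·mx = 0 + 2.09667… + 1.70833… + 0.465 + 0.15167… + 0.025… + 0 = 4.446667…
Σ x·lx·mx = 7.64…; T = 7.64…/4.446667… = 1.71814…
r ≈ ln(R0)/T = ln(4.446667…)/1.71814… = 0.86847… → 0.868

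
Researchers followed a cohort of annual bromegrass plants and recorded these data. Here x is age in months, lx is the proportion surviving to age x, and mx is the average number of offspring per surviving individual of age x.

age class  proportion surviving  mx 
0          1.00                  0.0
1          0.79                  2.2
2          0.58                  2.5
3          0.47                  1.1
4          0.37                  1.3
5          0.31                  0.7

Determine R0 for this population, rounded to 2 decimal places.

4.40

lx·mx by age: 0, 1.738, 1.45, 0.517, 0.481, 0.217
R0 = Σ lx·mx = 4.403 → 4.40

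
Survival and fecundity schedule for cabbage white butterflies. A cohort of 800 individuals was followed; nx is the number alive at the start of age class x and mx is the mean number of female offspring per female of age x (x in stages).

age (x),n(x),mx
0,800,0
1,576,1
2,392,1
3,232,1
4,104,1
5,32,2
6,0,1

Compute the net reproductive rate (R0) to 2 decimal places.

1.71

lx = nx/n0 = nx/800: 1, 0.72, 0.49, 0.29, 0.13, 0.04, 0
lx·mx by age: 0, 0.72, 0.49, 0.29, 0.13, 0.08, 0
R0 = Σ lx·mx = 1.71 → 1.71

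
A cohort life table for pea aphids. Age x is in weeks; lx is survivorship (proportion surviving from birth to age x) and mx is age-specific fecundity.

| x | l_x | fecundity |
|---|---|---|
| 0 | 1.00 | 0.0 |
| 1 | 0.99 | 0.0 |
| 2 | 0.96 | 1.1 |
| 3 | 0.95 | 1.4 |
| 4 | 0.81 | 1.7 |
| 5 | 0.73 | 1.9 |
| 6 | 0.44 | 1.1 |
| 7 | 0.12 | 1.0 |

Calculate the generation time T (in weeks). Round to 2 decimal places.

3.87

lx·mx: 0, 0, 1.056, 1.33, 1.377, 1.387, 0.484, 0.12 → R0 = 5.754
x·lx·mx: 0, 0, 2.112, 3.99, 5.508, 6.935, 2.904, 0.84 → Σ = 22.289
T = 22.289 / 5.754 = 3.873653… → 3.87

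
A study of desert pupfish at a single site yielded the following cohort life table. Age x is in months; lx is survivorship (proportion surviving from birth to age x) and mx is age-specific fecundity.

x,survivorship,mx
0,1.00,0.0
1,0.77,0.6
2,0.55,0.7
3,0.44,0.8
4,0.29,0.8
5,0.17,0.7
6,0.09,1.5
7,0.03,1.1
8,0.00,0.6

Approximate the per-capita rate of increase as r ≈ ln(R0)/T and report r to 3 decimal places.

R0 = Σ lx·mx = 0 + 0.462 + 0.385 + 0.352 + 0.232 + 0.119 + 0.135 + 0.033 + 0 = 1.718
Σ x·lx·mx = 4.852; T = 4.852/1.718 = 2.82421…
r ≈ ln(R0)/T = ln(1.718)/2.82421… = 0.19161… → 0.192

0.192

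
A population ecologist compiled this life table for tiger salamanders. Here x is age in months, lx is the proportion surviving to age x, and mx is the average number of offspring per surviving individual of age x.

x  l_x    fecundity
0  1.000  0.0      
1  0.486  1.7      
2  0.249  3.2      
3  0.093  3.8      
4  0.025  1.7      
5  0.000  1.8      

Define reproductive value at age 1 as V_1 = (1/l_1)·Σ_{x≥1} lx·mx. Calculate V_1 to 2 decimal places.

lx·mx for x ≥ 1: 0.8262, 0.7968, 0.3534, 0.0425, 0 → sum = 2.0189
V_1 = 2.0189 / l_1 = 2.0189 / 0.486 = 4.154115… → 4.15

4.15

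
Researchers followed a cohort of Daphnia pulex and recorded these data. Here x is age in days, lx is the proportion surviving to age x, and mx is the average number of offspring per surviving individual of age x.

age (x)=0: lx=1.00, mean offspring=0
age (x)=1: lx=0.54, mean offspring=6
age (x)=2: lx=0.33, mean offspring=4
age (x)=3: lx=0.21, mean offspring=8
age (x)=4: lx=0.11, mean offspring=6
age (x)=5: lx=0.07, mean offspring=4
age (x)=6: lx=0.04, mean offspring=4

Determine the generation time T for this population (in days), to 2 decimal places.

2.17

lx·mx: 0, 3.24, 1.32, 1.68, 0.66, 0.28, 0.16 → R0 = 7.34
x·lx·mx: 0, 3.24, 2.64, 5.04, 2.64, 1.4, 0.96 → Σ = 15.92
T = 15.92 / 7.34 = 2.168937… → 2.17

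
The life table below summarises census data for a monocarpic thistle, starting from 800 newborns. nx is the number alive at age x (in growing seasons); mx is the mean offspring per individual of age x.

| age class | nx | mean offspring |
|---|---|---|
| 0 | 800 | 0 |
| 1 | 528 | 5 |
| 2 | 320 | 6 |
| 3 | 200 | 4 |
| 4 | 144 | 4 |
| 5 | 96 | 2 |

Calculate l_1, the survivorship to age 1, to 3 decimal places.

0.660

l_1 = n_1/n_0 = 528/800 = 0.66 → 0.660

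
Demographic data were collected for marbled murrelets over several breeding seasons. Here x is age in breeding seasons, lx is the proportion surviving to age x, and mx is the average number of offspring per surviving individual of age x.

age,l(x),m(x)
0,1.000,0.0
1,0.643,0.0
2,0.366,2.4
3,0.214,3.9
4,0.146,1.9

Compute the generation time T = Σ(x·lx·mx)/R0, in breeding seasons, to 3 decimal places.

lx·mx: 0, 0, 0.8784, 0.8346, 0.2774 → R0 = 1.9904
x·lx·mx: 0, 0, 1.7568, 2.5038, 1.1096 → Σ = 5.3702
T = 5.3702 / 1.9904 = 2.698051… → 2.698

2.698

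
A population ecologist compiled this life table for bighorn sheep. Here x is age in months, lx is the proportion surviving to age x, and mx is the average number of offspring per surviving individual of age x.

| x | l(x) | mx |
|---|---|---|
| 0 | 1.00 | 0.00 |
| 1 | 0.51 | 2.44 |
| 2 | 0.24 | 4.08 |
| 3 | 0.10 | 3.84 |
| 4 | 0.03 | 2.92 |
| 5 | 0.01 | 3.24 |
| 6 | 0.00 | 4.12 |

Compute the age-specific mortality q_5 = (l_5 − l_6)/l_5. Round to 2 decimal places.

q_5 = (l_5 − l_6) / l_5 = (0.01 − 0) / 0.01
     = 0.01 / 0.01 = 1 → 1.00

1.00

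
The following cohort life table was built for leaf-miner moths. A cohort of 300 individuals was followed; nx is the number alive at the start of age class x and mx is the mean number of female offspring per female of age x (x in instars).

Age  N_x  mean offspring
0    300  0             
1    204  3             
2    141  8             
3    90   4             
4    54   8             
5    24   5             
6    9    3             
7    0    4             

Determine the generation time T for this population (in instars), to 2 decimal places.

lx = nx/n0 = nx/300: 1, 0.68, 0.47, 0.3, 0.18, 0.08, 0.03, 0
lx·mx: 0, 2.04, 3.76, 1.2, 1.44, 0.4, 0.09, 0 → R0 = 8.93
x·lx·mx: 0, 2.04, 7.52, 3.6, 5.76, 2, 0.54, 0 → Σ = 21.46
T = 21.46 / 8.93 = 2.403135… → 2.40

2.40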